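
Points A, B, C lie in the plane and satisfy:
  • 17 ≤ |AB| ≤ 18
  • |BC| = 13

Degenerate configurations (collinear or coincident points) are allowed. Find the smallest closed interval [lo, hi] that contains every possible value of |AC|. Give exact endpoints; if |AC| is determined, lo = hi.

|AC| ∈ [4, 31]  (≈ [4.0000, 31.0000])

|AB| ∈ [17, 18]
|BC| ∈ {13}
|AC| ∈ [4, 31]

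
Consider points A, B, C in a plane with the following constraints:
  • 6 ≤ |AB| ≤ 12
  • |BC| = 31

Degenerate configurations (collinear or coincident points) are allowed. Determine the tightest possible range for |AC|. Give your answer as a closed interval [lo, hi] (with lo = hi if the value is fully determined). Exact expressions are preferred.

|AC| ∈ [19, 43]  (≈ [19.0000, 43.0000])

|AB| ∈ [6, 12]
|BC| ∈ {31}
|AC| ∈ [19, 43]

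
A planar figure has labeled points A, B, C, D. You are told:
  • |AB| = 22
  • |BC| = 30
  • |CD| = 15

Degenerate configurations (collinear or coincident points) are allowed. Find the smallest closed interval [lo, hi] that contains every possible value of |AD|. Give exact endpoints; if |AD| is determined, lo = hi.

|AD| ∈ [0, 67]  (≈ [0.0000, 67.0000])

|AB| ∈ {22}
|BC| ∈ {30}
|CD| ∈ {15}
|AC| ∈ [8, 52]
|BD| ∈ [15, 45]
|AD| ∈ [0, 67]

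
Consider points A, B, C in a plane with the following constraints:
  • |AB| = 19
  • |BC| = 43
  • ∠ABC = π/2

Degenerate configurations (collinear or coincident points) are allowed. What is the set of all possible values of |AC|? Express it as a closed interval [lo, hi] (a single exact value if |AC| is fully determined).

|AC| = √(2210)  (≈ 47.0106)

|AB| ∈ {19}
|BC| ∈ {43}
|AC| ∈ {√(2210)}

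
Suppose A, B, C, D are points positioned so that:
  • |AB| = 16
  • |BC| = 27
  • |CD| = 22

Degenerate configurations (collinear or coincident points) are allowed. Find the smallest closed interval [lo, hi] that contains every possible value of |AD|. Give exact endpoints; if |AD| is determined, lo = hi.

|AD| ∈ [0, 65]  (≈ [0.0000, 65.0000])

|AB| ∈ {16}
|BC| ∈ {27}
|CD| ∈ {22}
|AC| ∈ [11, 43]
|BD| ∈ [5, 49]
|AD| ∈ [0, 65]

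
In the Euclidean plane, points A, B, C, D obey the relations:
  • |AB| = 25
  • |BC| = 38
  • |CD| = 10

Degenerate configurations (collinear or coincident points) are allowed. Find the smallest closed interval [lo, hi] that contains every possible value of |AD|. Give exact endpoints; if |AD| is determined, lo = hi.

|AD| ∈ [3, 73]  (≈ [3.0000, 73.0000])

|AB| ∈ {25}
|BC| ∈ {38}
|CD| ∈ {10}
|AC| ∈ [13, 63]
|BD| ∈ [28, 48]
|AD| ∈ [3, 73]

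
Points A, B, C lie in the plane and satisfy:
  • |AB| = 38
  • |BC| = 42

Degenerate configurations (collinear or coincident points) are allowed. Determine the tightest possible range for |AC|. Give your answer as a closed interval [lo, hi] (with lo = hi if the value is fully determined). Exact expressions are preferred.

|AC| ∈ [4, 80]  (≈ [4.0000, 80.0000])

|AB| ∈ {38}
|BC| ∈ {42}
|AC| ∈ [4, 80]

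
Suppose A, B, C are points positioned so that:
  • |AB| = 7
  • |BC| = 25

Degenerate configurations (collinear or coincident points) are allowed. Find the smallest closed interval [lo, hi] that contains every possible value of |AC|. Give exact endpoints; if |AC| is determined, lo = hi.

|AC| ∈ [18, 32]  (≈ [18.0000, 32.0000])

|AB| ∈ {7}
|BC| ∈ {25}
|AC| ∈ [18, 32]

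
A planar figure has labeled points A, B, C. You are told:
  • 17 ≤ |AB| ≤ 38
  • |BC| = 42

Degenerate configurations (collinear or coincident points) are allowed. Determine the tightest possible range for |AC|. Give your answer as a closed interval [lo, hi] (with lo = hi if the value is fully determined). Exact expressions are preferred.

|AB| ∈ [17, 38]
|BC| ∈ {42}
|AC| ∈ [4, 80]

|AC| ∈ [4, 80]  (≈ [4.0000, 80.0000])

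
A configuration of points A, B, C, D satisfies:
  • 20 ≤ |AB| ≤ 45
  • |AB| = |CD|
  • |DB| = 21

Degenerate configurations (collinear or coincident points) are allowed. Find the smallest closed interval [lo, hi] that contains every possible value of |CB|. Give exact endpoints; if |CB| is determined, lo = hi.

|AB| ∈ [20, 45]
|BD| ∈ {21}
|CD| ∈ [20, 45]
|AD| ∈ [0, 66]
|BC| ∈ [0, 66]
|AC| ∈ [0, 111]

|CB| ∈ [0, 66]  (≈ [0.0000, 66.0000])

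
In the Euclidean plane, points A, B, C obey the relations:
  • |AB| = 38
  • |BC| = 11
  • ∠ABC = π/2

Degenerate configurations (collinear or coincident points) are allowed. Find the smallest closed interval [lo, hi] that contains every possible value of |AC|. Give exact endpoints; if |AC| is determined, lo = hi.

|AC| = √(1565)  (≈ 39.5601)

|AB| ∈ {38}
|BC| ∈ {11}
|AC| ∈ {√(1565)}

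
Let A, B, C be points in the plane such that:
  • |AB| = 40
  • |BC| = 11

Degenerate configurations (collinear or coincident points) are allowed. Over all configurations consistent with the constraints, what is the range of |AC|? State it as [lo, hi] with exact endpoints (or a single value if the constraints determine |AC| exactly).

|AB| ∈ {40}
|BC| ∈ {11}
|AC| ∈ [29, 51]

|AC| ∈ [29, 51]  (≈ [29.0000, 51.0000])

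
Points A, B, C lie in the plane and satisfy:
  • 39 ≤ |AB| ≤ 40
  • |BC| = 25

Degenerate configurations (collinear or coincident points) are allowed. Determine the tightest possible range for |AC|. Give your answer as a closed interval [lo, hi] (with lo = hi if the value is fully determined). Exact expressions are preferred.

|AC| ∈ [14, 65]  (≈ [14.0000, 65.0000])

|AB| ∈ [39, 40]
|BC| ∈ {25}
|AC| ∈ [14, 65]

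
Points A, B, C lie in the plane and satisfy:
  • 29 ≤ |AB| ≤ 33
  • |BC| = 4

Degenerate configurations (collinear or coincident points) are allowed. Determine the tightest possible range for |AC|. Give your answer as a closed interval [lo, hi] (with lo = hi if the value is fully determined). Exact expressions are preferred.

|AC| ∈ [25, 37]  (≈ [25.0000, 37.0000])

|AB| ∈ [29, 33]
|BC| ∈ {4}
|AC| ∈ [25, 37]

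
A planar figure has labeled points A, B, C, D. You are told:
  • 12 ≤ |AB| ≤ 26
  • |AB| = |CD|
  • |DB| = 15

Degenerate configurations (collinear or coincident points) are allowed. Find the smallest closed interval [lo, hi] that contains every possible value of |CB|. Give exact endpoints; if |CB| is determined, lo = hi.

|CB| ∈ [0, 41]  (≈ [0.0000, 41.0000])

|AB| ∈ [12, 26]
|BD| ∈ {15}
|CD| ∈ [12, 26]
|AD| ∈ [0, 41]
|BC| ∈ [0, 41]
|AC| ∈ [0, 67]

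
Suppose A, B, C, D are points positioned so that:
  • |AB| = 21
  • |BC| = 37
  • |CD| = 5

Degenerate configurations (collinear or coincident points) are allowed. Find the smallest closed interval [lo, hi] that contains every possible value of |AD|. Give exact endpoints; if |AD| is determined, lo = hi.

|AB| ∈ {21}
|BC| ∈ {37}
|CD| ∈ {5}
|AC| ∈ [16, 58]
|BD| ∈ [32, 42]
|AD| ∈ [11, 63]

|AD| ∈ [11, 63]  (≈ [11.0000, 63.0000])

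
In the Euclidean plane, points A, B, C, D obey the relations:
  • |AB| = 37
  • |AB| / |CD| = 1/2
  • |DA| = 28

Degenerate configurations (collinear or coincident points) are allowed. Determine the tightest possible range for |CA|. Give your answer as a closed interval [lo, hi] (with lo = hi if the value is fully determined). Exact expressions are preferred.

|AB| ∈ {37}
|AD| ∈ {28}
|CD| ∈ {74}
|BD| ∈ [9, 65]
|AC| ∈ [46, 102]
|BC| ∈ [9, 139]

|CA| ∈ [46, 102]  (≈ [46.0000, 102.0000])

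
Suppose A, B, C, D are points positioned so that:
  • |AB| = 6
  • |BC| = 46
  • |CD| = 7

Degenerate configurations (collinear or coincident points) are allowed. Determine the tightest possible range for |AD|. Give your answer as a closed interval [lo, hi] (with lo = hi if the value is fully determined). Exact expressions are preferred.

|AD| ∈ [33, 59]  (≈ [33.0000, 59.0000])

|AB| ∈ {6}
|BC| ∈ {46}
|CD| ∈ {7}
|AC| ∈ [40, 52]
|BD| ∈ [39, 53]
|AD| ∈ [33, 59]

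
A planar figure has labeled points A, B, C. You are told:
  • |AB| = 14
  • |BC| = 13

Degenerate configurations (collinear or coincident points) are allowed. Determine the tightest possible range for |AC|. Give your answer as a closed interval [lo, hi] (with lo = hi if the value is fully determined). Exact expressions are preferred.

|AC| ∈ [1, 27]  (≈ [1.0000, 27.0000])

|AB| ∈ {14}
|BC| ∈ {13}
|AC| ∈ [1, 27]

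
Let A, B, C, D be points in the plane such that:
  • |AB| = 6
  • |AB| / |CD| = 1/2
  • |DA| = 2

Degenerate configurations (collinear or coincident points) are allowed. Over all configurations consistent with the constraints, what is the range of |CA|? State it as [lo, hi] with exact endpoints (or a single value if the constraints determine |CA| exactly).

|CA| ∈ [10, 14]  (≈ [10.0000, 14.0000])

|AB| ∈ {6}
|AD| ∈ {2}
|CD| ∈ {12}
|BD| ∈ [4, 8]
|AC| ∈ [10, 14]
|BC| ∈ [4, 20]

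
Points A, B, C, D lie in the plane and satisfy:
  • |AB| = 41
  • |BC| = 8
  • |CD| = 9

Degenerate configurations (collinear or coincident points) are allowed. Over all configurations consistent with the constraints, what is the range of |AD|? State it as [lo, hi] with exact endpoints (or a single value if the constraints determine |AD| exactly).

|AD| ∈ [24, 58]  (≈ [24.0000, 58.0000])

|AB| ∈ {41}
|BC| ∈ {8}
|CD| ∈ {9}
|AC| ∈ [33, 49]
|BD| ∈ [1, 17]
|AD| ∈ [24, 58]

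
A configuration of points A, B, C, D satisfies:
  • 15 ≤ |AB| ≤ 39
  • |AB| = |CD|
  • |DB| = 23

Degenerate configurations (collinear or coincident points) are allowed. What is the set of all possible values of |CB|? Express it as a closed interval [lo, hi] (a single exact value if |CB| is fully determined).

|AB| ∈ [15, 39]
|BD| ∈ {23}
|CD| ∈ [15, 39]
|AD| ∈ [0, 62]
|BC| ∈ [0, 62]
|AC| ∈ [0, 101]

|CB| ∈ [0, 62]  (≈ [0.0000, 62.0000])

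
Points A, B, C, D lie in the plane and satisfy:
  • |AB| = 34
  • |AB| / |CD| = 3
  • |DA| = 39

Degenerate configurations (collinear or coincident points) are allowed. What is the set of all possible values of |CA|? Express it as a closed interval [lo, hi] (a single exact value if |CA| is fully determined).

|CA| ∈ [83/3, 151/3]  (≈ [27.6667, 50.3333])

|AB| ∈ {34}
|AD| ∈ {39}
|CD| ∈ {34/3}
|BD| ∈ [5, 73]
|AC| ∈ [83/3, 151/3]
|BC| ∈ [0, 253/3]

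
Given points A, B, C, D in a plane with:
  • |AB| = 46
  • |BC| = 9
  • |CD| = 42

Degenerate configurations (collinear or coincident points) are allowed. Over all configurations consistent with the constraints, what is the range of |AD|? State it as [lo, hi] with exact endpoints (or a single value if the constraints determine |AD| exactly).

|AD| ∈ [0, 97]  (≈ [0.0000, 97.0000])

|AB| ∈ {46}
|BC| ∈ {9}
|CD| ∈ {42}
|AC| ∈ [37, 55]
|BD| ∈ [33, 51]
|AD| ∈ [0, 97]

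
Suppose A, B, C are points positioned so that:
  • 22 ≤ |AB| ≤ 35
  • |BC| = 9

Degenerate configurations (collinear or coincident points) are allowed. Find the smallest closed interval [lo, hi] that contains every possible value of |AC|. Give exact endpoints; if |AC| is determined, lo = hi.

|AC| ∈ [13, 44]  (≈ [13.0000, 44.0000])

|AB| ∈ [22, 35]
|BC| ∈ {9}
|AC| ∈ [13, 44]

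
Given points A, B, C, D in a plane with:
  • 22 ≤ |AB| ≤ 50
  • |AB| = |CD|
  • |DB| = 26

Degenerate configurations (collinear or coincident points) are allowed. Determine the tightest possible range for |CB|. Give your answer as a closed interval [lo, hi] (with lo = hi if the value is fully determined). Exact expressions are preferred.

|CB| ∈ [0, 76]  (≈ [0.0000, 76.0000])

|AB| ∈ [22, 50]
|BD| ∈ {26}
|CD| ∈ [22, 50]
|AD| ∈ [0, 76]
|BC| ∈ [0, 76]
|AC| ∈ [0, 126]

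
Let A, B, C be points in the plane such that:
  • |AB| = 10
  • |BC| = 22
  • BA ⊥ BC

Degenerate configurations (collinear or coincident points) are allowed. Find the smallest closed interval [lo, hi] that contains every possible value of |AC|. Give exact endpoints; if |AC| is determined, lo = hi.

|AC| = 2·√(146)  (≈ 24.1661)

|AB| ∈ {10}
|BC| ∈ {22}
|AC| ∈ {2·√(146)}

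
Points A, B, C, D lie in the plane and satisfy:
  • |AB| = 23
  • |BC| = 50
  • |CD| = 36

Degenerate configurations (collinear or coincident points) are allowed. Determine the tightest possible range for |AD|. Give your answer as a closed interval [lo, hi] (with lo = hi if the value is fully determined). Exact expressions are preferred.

|AD| ∈ [0, 109]  (≈ [0.0000, 109.0000])

|AB| ∈ {23}
|BC| ∈ {50}
|CD| ∈ {36}
|AC| ∈ [27, 73]
|BD| ∈ [14, 86]
|AD| ∈ [0, 109]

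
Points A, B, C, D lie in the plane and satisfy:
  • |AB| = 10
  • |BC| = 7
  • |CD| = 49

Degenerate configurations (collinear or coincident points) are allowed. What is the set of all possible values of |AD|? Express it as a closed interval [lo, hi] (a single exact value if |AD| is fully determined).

|AD| ∈ [32, 66]  (≈ [32.0000, 66.0000])

|AB| ∈ {10}
|BC| ∈ {7}
|CD| ∈ {49}
|AC| ∈ [3, 17]
|BD| ∈ [42, 56]
|AD| ∈ [32, 66]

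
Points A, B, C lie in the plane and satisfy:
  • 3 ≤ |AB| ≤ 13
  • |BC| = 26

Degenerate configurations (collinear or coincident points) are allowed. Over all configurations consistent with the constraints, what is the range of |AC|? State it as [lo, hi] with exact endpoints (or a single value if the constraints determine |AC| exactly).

|AC| ∈ [13, 39]  (≈ [13.0000, 39.0000])

|AB| ∈ [3, 13]
|BC| ∈ {26}
|AC| ∈ [13, 39]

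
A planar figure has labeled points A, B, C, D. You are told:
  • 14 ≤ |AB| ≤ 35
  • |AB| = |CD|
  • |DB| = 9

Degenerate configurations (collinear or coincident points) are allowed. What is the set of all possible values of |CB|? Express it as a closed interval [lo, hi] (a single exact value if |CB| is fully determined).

|CB| ∈ [5, 44]  (≈ [5.0000, 44.0000])

|AB| ∈ [14, 35]
|BD| ∈ {9}
|CD| ∈ [14, 35]
|AD| ∈ [5, 44]
|BC| ∈ [5, 44]
|AC| ∈ [0, 79]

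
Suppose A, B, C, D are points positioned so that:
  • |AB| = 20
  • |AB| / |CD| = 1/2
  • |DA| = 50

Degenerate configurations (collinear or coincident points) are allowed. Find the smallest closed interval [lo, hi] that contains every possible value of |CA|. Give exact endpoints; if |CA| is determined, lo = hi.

|CA| ∈ [10, 90]  (≈ [10.0000, 90.0000])

|AB| ∈ {20}
|AD| ∈ {50}
|CD| ∈ {40}
|BD| ∈ [30, 70]
|AC| ∈ [10, 90]
|BC| ∈ [0, 110]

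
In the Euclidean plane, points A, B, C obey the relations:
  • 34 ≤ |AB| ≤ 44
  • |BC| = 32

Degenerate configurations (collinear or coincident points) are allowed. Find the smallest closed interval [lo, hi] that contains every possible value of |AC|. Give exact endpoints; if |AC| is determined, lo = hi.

|AC| ∈ [2, 76]  (≈ [2.0000, 76.0000])

|AB| ∈ [34, 44]
|BC| ∈ {32}
|AC| ∈ [2, 76]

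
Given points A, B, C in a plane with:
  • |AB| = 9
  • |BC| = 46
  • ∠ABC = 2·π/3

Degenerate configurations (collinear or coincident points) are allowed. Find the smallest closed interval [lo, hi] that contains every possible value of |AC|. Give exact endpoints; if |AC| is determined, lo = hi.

|AC| = √(2611)  (≈ 51.0979)

|AB| ∈ {9}
|BC| ∈ {46}
|AC| ∈ {√(2611)}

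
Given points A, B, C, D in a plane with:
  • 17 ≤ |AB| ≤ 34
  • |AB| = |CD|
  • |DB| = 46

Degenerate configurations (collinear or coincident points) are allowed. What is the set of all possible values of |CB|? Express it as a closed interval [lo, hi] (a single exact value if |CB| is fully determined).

|AB| ∈ [17, 34]
|BD| ∈ {46}
|CD| ∈ [17, 34]
|AD| ∈ [12, 80]
|BC| ∈ [12, 80]
|AC| ∈ [0, 114]

|CB| ∈ [12, 80]  (≈ [12.0000, 80.0000])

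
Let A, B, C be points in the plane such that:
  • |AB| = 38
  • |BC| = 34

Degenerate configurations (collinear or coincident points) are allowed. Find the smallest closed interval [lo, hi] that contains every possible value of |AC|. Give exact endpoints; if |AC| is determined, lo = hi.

|AB| ∈ {38}
|BC| ∈ {34}
|AC| ∈ [4, 72]

|AC| ∈ [4, 72]  (≈ [4.0000, 72.0000])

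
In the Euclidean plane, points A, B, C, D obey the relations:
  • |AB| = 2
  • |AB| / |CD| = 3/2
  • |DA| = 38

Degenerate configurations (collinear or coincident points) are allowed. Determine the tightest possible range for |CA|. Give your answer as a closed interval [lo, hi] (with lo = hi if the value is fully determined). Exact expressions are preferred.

|AB| ∈ {2}
|AD| ∈ {38}
|CD| ∈ {4/3}
|BD| ∈ [36, 40]
|AC| ∈ [110/3, 118/3]
|BC| ∈ [104/3, 124/3]

|CA| ∈ [110/3, 118/3]  (≈ [36.6667, 39.3333])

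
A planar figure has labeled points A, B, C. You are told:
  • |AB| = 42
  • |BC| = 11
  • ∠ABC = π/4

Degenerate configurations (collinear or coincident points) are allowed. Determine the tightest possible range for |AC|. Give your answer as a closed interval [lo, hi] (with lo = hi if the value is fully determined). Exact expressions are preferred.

|AB| ∈ {42}
|BC| ∈ {11}
|AC| ∈ {√(1885 - 462·√(2))}

|AC| = √(1885 - 462·√(2))  (≈ 35.0946)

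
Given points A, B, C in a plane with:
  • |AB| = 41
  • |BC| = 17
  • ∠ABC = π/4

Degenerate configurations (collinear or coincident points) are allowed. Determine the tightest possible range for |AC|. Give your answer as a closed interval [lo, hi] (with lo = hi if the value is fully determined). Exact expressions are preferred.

|AB| ∈ {41}
|BC| ∈ {17}
|AC| ∈ {√(1970 - 697·√(2))}

|AC| = √(1970 - 697·√(2))  (≈ 31.3734)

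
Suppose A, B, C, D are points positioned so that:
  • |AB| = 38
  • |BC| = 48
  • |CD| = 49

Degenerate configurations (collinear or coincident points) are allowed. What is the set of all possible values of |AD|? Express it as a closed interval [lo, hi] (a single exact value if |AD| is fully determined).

|AD| ∈ [0, 135]  (≈ [0.0000, 135.0000])

|AB| ∈ {38}
|BC| ∈ {48}
|CD| ∈ {49}
|AC| ∈ [10, 86]
|BD| ∈ [1, 97]
|AD| ∈ [0, 135]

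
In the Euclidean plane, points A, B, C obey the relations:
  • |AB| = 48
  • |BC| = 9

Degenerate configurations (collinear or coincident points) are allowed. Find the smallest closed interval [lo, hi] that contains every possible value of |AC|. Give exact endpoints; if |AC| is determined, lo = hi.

|AB| ∈ {48}
|BC| ∈ {9}
|AC| ∈ [39, 57]

|AC| ∈ [39, 57]  (≈ [39.0000, 57.0000])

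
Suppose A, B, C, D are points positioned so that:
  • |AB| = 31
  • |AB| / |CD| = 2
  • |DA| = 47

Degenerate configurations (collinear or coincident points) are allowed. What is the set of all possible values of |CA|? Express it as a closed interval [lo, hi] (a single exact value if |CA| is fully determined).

|CA| ∈ [63/2, 125/2]  (≈ [31.5000, 62.5000])

|AB| ∈ {31}
|AD| ∈ {47}
|CD| ∈ {31/2}
|BD| ∈ [16, 78]
|AC| ∈ [63/2, 125/2]
|BC| ∈ [1/2, 187/2]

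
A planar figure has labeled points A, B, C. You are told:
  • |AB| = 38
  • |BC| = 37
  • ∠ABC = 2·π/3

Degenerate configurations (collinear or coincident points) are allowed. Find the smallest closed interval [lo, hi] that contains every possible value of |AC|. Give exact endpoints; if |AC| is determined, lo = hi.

|AC| = √(4219)  (≈ 64.9538)

|AB| ∈ {38}
|BC| ∈ {37}
|AC| ∈ {√(4219)}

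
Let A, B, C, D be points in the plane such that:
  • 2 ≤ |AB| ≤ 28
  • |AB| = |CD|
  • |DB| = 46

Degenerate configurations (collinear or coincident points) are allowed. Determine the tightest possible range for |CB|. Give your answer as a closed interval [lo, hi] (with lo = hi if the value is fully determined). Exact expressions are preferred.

|AB| ∈ [2, 28]
|BD| ∈ {46}
|CD| ∈ [2, 28]
|AD| ∈ [18, 74]
|BC| ∈ [18, 74]
|AC| ∈ [0, 102]

|CB| ∈ [18, 74]  (≈ [18.0000, 74.0000])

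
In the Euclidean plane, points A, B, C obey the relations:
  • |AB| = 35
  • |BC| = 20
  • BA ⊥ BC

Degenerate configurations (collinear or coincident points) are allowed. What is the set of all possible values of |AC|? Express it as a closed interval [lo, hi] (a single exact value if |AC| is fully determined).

|AB| ∈ {35}
|BC| ∈ {20}
|AC| ∈ {5·√(65)}

|AC| = 5·√(65)  (≈ 40.3113)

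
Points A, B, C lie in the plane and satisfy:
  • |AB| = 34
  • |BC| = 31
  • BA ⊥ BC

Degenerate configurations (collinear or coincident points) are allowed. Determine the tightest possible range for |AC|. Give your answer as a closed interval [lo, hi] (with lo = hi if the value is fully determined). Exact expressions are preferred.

|AC| = √(2117)  (≈ 46.0109)

|AB| ∈ {34}
|BC| ∈ {31}
|AC| ∈ {√(2117)}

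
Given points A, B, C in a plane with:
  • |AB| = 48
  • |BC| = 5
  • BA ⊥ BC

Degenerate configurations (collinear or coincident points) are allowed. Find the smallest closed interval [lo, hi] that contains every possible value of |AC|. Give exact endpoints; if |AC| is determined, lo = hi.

|AC| = √(2329)  (≈ 48.2597)

|AB| ∈ {48}
|BC| ∈ {5}
|AC| ∈ {√(2329)}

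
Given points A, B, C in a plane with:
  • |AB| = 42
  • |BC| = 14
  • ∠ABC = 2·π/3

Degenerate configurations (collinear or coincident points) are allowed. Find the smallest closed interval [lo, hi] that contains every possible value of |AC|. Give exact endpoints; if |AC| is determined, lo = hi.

|AC| = 14·√(13)  (≈ 50.4777)

|AB| ∈ {42}
|BC| ∈ {14}
|AC| ∈ {14·√(13)}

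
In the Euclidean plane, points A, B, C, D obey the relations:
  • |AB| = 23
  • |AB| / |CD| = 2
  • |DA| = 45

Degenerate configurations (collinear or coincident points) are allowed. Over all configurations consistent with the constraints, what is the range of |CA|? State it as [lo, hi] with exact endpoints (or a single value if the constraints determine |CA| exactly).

|AB| ∈ {23}
|AD| ∈ {45}
|CD| ∈ {23/2}
|BD| ∈ [22, 68]
|AC| ∈ [67/2, 113/2]
|BC| ∈ [21/2, 159/2]

|CA| ∈ [67/2, 113/2]  (≈ [33.5000, 56.5000])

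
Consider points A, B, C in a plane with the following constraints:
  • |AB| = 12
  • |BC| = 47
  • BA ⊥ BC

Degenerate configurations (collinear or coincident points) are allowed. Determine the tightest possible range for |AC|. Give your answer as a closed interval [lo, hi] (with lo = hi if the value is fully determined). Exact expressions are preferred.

|AB| ∈ {12}
|BC| ∈ {47}
|AC| ∈ {√(2353)}

|AC| = √(2353)  (≈ 48.5077)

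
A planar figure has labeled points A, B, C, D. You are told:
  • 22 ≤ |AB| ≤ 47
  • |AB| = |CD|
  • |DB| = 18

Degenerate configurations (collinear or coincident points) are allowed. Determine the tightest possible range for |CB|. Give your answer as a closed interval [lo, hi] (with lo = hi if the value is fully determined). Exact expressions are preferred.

|CB| ∈ [4, 65]  (≈ [4.0000, 65.0000])

|AB| ∈ [22, 47]
|BD| ∈ {18}
|CD| ∈ [22, 47]
|AD| ∈ [4, 65]
|BC| ∈ [4, 65]
|AC| ∈ [0, 112]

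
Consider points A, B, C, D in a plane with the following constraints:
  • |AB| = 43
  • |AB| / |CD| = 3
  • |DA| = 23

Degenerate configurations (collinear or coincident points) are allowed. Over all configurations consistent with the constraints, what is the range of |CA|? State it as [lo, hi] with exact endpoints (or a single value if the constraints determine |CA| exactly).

|AB| ∈ {43}
|AD| ∈ {23}
|CD| ∈ {43/3}
|BD| ∈ [20, 66]
|AC| ∈ [26/3, 112/3]
|BC| ∈ [17/3, 241/3]

|CA| ∈ [26/3, 112/3]  (≈ [8.6667, 37.3333])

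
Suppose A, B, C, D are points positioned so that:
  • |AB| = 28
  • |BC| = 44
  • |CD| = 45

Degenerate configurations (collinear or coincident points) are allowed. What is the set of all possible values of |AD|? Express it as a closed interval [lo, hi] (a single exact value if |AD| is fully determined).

|AB| ∈ {28}
|BC| ∈ {44}
|CD| ∈ {45}
|AC| ∈ [16, 72]
|BD| ∈ [1, 89]
|AD| ∈ [0, 117]

|AD| ∈ [0, 117]  (≈ [0.0000, 117.0000])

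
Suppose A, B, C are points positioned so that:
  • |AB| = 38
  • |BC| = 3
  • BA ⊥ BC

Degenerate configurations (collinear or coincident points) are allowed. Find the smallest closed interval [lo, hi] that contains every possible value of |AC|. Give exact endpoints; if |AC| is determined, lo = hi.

|AB| ∈ {38}
|BC| ∈ {3}
|AC| ∈ {√(1453)}

|AC| = √(1453)  (≈ 38.1182)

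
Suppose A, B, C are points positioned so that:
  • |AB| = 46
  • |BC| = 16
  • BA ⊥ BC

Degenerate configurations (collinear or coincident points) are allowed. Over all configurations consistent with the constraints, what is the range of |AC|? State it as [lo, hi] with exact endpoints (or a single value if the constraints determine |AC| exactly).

|AB| ∈ {46}
|BC| ∈ {16}
|AC| ∈ {2·√(593)}

|AC| = 2·√(593)  (≈ 48.7032)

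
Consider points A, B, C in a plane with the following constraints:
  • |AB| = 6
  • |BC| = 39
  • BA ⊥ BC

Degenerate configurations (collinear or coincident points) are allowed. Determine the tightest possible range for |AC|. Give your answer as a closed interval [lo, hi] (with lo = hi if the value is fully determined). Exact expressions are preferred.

|AC| = 3·√(173)  (≈ 39.4588)

|AB| ∈ {6}
|BC| ∈ {39}
|AC| ∈ {3·√(173)}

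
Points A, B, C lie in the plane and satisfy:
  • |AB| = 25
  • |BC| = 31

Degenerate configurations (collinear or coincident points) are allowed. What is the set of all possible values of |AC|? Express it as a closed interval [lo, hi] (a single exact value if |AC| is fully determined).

|AC| ∈ [6, 56]  (≈ [6.0000, 56.0000])

|AB| ∈ {25}
|BC| ∈ {31}
|AC| ∈ [6, 56]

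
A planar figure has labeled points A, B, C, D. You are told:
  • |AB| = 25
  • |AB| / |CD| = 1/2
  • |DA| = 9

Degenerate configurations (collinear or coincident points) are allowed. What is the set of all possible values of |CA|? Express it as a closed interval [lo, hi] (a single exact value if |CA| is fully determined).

|AB| ∈ {25}
|AD| ∈ {9}
|CD| ∈ {50}
|BD| ∈ [16, 34]
|AC| ∈ [41, 59]
|BC| ∈ [16, 84]

|CA| ∈ [41, 59]  (≈ [41.0000, 59.0000])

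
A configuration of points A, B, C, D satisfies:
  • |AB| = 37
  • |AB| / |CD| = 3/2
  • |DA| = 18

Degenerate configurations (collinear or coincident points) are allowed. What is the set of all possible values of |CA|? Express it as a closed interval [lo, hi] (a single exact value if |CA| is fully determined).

|AB| ∈ {37}
|AD| ∈ {18}
|CD| ∈ {74/3}
|BD| ∈ [19, 55]
|AC| ∈ [20/3, 128/3]
|BC| ∈ [0, 239/3]

|CA| ∈ [20/3, 128/3]  (≈ [6.6667, 42.6667])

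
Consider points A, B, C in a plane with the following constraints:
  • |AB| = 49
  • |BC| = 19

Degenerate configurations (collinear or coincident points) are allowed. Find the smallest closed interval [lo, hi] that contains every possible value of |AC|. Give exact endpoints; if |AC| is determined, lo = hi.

|AC| ∈ [30, 68]  (≈ [30.0000, 68.0000])

|AB| ∈ {49}
|BC| ∈ {19}
|AC| ∈ [30, 68]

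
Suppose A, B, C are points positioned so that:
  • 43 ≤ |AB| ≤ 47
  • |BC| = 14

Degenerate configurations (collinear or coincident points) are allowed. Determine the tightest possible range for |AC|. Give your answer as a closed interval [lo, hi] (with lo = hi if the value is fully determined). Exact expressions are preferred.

|AC| ∈ [29, 61]  (≈ [29.0000, 61.0000])

|AB| ∈ [43, 47]
|BC| ∈ {14}
|AC| ∈ [29, 61]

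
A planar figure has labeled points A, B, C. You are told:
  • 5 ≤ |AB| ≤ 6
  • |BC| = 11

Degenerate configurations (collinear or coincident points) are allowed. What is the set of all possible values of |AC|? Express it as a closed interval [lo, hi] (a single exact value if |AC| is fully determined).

|AC| ∈ [5, 17]  (≈ [5.0000, 17.0000])

|AB| ∈ [5, 6]
|BC| ∈ {11}
|AC| ∈ [5, 17]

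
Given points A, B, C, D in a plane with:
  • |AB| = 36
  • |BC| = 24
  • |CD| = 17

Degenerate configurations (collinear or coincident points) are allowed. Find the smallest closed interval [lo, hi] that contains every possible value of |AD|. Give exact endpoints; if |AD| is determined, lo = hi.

|AB| ∈ {36}
|BC| ∈ {24}
|CD| ∈ {17}
|AC| ∈ [12, 60]
|BD| ∈ [7, 41]
|AD| ∈ [0, 77]

|AD| ∈ [0, 77]  (≈ [0.0000, 77.0000])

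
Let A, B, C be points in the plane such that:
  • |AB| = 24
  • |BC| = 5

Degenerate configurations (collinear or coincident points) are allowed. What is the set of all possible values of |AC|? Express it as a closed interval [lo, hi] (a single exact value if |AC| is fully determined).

|AB| ∈ {24}
|BC| ∈ {5}
|AC| ∈ [19, 29]

|AC| ∈ [19, 29]  (≈ [19.0000, 29.0000])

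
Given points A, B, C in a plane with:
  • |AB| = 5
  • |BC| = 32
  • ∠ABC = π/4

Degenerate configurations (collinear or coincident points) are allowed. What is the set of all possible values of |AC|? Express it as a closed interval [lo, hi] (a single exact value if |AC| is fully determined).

|AC| = √(1049 - 160·√(2))  (≈ 28.6832)

|AB| ∈ {5}
|BC| ∈ {32}
|AC| ∈ {√(1049 - 160·√(2))}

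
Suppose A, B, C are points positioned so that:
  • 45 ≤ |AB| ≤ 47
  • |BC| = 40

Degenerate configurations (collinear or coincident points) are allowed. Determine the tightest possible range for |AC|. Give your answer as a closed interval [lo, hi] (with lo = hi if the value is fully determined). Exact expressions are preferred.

|AB| ∈ [45, 47]
|BC| ∈ {40}
|AC| ∈ [5, 87]

|AC| ∈ [5, 87]  (≈ [5.0000, 87.0000])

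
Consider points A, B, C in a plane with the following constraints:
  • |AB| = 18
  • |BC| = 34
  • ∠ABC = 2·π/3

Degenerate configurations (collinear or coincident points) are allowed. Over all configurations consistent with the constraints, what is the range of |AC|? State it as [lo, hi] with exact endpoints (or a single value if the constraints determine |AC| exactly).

|AB| ∈ {18}
|BC| ∈ {34}
|AC| ∈ {2·√(523)}

|AC| = 2·√(523)  (≈ 45.7384)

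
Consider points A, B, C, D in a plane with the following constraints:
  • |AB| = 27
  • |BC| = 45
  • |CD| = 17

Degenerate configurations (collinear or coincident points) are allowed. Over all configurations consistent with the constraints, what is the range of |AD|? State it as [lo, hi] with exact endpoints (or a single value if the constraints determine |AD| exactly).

|AB| ∈ {27}
|BC| ∈ {45}
|CD| ∈ {17}
|AC| ∈ [18, 72]
|BD| ∈ [28, 62]
|AD| ∈ [1, 89]

|AD| ∈ [1, 89]  (≈ [1.0000, 89.0000])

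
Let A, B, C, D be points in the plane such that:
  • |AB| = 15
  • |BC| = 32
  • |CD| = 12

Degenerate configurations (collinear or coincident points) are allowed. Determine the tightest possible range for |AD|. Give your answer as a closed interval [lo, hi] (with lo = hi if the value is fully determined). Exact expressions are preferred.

|AB| ∈ {15}
|BC| ∈ {32}
|CD| ∈ {12}
|AC| ∈ [17, 47]
|BD| ∈ [20, 44]
|AD| ∈ [5, 59]

|AD| ∈ [5, 59]  (≈ [5.0000, 59.0000])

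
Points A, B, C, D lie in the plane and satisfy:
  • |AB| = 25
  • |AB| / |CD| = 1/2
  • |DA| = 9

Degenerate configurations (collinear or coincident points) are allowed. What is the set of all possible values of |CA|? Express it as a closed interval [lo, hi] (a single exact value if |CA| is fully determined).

|AB| ∈ {25}
|AD| ∈ {9}
|CD| ∈ {50}
|BD| ∈ [16, 34]
|AC| ∈ [41, 59]
|BC| ∈ [16, 84]

|CA| ∈ [41, 59]  (≈ [41.0000, 59.0000])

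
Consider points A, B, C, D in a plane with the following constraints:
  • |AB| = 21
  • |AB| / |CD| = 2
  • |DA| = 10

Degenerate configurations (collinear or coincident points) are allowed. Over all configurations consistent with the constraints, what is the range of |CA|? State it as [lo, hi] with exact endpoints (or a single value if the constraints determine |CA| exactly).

|AB| ∈ {21}
|AD| ∈ {10}
|CD| ∈ {21/2}
|BD| ∈ [11, 31]
|AC| ∈ [1/2, 41/2]
|BC| ∈ [1/2, 83/2]

|CA| ∈ [1/2, 41/2]  (≈ [0.5000, 20.5000])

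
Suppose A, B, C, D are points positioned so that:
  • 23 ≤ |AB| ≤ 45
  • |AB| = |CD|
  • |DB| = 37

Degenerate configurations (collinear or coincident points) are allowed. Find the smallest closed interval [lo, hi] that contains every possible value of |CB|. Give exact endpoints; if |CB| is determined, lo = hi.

|AB| ∈ [23, 45]
|BD| ∈ {37}
|CD| ∈ [23, 45]
|AD| ∈ [0, 82]
|BC| ∈ [0, 82]
|AC| ∈ [0, 127]

|CB| ∈ [0, 82]  (≈ [0.0000, 82.0000])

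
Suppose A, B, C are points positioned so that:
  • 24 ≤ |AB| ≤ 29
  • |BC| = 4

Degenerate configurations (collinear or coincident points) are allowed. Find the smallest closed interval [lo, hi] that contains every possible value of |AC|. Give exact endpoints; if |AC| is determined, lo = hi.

|AC| ∈ [20, 33]  (≈ [20.0000, 33.0000])

|AB| ∈ [24, 29]
|BC| ∈ {4}
|AC| ∈ [20, 33]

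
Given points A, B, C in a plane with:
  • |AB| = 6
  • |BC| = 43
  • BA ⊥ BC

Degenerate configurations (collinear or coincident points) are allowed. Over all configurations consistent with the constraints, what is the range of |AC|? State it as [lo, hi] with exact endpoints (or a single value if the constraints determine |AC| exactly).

|AC| = √(1885)  (≈ 43.4166)

|AB| ∈ {6}
|BC| ∈ {43}
|AC| ∈ {√(1885)}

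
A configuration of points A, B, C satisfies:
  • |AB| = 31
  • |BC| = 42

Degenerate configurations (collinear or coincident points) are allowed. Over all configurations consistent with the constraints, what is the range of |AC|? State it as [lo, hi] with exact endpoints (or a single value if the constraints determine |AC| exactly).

|AC| ∈ [11, 73]  (≈ [11.0000, 73.0000])

|AB| ∈ {31}
|BC| ∈ {42}
|AC| ∈ [11, 73]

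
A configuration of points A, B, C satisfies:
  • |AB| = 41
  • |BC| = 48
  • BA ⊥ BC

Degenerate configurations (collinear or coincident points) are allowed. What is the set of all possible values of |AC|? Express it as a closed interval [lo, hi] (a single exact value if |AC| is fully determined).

|AB| ∈ {41}
|BC| ∈ {48}
|AC| ∈ {√(3985)}

|AC| = √(3985)  (≈ 63.1269)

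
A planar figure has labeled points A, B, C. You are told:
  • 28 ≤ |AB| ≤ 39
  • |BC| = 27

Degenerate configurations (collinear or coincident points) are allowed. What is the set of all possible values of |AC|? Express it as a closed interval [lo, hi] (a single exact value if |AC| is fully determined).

|AB| ∈ [28, 39]
|BC| ∈ {27}
|AC| ∈ [1, 66]

|AC| ∈ [1, 66]  (≈ [1.0000, 66.0000])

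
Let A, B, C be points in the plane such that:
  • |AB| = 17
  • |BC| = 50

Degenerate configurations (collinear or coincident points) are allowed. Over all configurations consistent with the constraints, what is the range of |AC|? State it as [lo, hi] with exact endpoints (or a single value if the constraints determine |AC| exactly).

|AB| ∈ {17}
|BC| ∈ {50}
|AC| ∈ [33, 67]

|AC| ∈ [33, 67]  (≈ [33.0000, 67.0000])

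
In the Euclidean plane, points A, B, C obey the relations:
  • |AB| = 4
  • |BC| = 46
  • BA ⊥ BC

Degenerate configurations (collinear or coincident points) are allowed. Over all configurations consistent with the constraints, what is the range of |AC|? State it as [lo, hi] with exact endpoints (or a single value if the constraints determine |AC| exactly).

|AB| ∈ {4}
|BC| ∈ {46}
|AC| ∈ {2·√(533)}

|AC| = 2·√(533)  (≈ 46.1736)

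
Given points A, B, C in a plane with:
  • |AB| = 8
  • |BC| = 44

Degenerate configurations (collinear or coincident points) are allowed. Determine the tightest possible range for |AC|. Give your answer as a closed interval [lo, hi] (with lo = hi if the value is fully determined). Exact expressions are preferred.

|AB| ∈ {8}
|BC| ∈ {44}
|AC| ∈ [36, 52]

|AC| ∈ [36, 52]  (≈ [36.0000, 52.0000])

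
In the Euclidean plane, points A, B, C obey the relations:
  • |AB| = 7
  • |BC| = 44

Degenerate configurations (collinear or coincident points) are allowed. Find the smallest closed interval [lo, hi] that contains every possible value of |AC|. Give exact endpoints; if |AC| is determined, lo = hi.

|AB| ∈ {7}
|BC| ∈ {44}
|AC| ∈ [37, 51]

|AC| ∈ [37, 51]  (≈ [37.0000, 51.0000])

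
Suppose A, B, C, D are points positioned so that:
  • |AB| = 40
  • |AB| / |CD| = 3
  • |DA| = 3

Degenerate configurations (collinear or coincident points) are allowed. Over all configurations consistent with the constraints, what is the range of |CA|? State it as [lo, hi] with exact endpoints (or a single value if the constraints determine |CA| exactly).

|AB| ∈ {40}
|AD| ∈ {3}
|CD| ∈ {40/3}
|BD| ∈ [37, 43]
|AC| ∈ [31/3, 49/3]
|BC| ∈ [71/3, 169/3]

|CA| ∈ [31/3, 49/3]  (≈ [10.3333, 16.3333])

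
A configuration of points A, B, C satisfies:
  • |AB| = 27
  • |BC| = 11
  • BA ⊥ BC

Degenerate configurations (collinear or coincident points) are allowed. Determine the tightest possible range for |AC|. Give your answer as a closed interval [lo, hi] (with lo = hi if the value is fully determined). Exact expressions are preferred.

|AC| = 5·√(34)  (≈ 29.1548)

|AB| ∈ {27}
|BC| ∈ {11}
|AC| ∈ {5·√(34)}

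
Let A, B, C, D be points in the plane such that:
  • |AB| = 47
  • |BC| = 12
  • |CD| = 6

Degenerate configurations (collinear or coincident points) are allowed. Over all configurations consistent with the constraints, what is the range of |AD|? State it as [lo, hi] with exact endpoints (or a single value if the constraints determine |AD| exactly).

|AB| ∈ {47}
|BC| ∈ {12}
|CD| ∈ {6}
|AC| ∈ [35, 59]
|BD| ∈ [6, 18]
|AD| ∈ [29, 65]

|AD| ∈ [29, 65]  (≈ [29.0000, 65.0000])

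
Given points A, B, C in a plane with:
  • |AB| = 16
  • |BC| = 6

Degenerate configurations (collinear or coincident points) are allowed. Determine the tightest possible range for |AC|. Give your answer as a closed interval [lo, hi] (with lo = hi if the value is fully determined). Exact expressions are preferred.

|AC| ∈ [10, 22]  (≈ [10.0000, 22.0000])

|AB| ∈ {16}
|BC| ∈ {6}
|AC| ∈ [10, 22]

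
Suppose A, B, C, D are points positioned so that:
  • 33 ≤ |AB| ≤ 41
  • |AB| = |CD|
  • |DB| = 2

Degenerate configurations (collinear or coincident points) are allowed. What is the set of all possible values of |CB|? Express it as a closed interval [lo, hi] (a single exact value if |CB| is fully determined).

|CB| ∈ [31, 43]  (≈ [31.0000, 43.0000])

|AB| ∈ [33, 41]
|BD| ∈ {2}
|CD| ∈ [33, 41]
|AD| ∈ [31, 43]
|BC| ∈ [31, 43]
|AC| ∈ [0, 84]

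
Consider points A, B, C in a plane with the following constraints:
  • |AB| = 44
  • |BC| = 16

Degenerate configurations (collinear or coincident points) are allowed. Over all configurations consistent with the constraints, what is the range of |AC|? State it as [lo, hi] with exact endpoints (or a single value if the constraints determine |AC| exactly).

|AC| ∈ [28, 60]  (≈ [28.0000, 60.0000])

|AB| ∈ {44}
|BC| ∈ {16}
|AC| ∈ [28, 60]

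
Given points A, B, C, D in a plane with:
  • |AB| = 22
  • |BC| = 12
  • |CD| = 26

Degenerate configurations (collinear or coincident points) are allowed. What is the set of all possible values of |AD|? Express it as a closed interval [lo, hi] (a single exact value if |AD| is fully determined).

|AD| ∈ [0, 60]  (≈ [0.0000, 60.0000])

|AB| ∈ {22}
|BC| ∈ {12}
|CD| ∈ {26}
|AC| ∈ [10, 34]
|BD| ∈ [14, 38]
|AD| ∈ [0, 60]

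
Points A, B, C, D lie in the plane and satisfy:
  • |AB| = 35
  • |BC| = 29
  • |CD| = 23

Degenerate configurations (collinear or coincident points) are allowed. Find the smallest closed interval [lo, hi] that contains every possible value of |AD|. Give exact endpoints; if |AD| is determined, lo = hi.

|AD| ∈ [0, 87]  (≈ [0.0000, 87.0000])

|AB| ∈ {35}
|BC| ∈ {29}
|CD| ∈ {23}
|AC| ∈ [6, 64]
|BD| ∈ [6, 52]
|AD| ∈ [0, 87]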